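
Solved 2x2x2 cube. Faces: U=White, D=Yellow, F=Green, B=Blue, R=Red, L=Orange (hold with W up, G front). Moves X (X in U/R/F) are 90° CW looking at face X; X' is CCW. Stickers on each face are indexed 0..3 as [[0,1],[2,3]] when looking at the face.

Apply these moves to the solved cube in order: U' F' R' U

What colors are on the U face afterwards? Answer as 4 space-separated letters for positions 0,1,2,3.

After move 1 (U'): U=WWWW F=OOGG R=GGRR B=RRBB L=BBOO
After move 2 (F'): F=OGOG U=WWGR R=YGYR D=BOYY L=BWOW
After move 3 (R'): R=GRYY U=WBGR F=OWOR D=BGYG B=YROB
After move 4 (U): U=GWRB F=GROR R=YRYY B=BWOB L=OWOW
Query: U face = GWRB

Answer: G W R B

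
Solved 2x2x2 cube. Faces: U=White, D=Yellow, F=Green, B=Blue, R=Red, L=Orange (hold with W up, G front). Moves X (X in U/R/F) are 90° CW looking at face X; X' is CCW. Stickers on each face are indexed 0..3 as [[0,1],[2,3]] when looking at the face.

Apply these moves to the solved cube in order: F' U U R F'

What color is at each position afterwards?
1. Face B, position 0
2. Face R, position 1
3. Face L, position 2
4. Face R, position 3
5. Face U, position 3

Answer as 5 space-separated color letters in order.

Answer: W O O W R

Derivation:
After move 1 (F'): F=GGGG U=WWRR R=YRYR D=OOYY L=OWOW
After move 2 (U): U=RWRW F=YRGG R=BBYR B=OWBB L=GGOW
After move 3 (U): U=RRWW F=BBGG R=OWYR B=GGBB L=YROW
After move 4 (R): R=YORW U=RBWG F=BOGY D=OBYG B=WGRB
After move 5 (F'): F=OYBG U=RBYR R=BOOW D=RWYG L=YGOW
Query 1: B[0] = W
Query 2: R[1] = O
Query 3: L[2] = O
Query 4: R[3] = W
Query 5: U[3] = R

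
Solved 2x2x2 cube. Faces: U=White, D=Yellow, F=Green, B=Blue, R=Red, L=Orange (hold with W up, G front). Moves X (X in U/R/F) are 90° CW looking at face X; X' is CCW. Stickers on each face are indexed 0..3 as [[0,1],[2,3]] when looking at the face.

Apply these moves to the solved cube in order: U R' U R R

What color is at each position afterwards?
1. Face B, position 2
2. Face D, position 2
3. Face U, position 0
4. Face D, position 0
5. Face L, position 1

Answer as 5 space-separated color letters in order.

After move 1 (U): U=WWWW F=RRGG R=BBRR B=OOBB L=GGOO
After move 2 (R'): R=BRBR U=WBWO F=RWGW D=YRYG B=YOYB
After move 3 (U): U=WWOB F=BRGW R=YOBR B=GGYB L=RWOO
After move 4 (R): R=BYRO U=WROW F=BRGG D=YYYG B=BGWB
After move 5 (R): R=RBOY U=WROG F=BYGG D=YWYB B=WGRB
Query 1: B[2] = R
Query 2: D[2] = Y
Query 3: U[0] = W
Query 4: D[0] = Y
Query 5: L[1] = W

Answer: R Y W Y W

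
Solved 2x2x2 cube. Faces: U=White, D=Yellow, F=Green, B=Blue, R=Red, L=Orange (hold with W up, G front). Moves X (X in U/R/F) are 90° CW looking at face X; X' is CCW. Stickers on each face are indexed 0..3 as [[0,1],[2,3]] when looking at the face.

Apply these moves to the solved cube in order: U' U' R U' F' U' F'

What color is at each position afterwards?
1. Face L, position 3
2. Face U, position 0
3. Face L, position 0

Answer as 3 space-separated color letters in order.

Answer: B G R

Derivation:
After move 1 (U'): U=WWWW F=OOGG R=GGRR B=RRBB L=BBOO
After move 2 (U'): U=WWWW F=BBGG R=OORR B=GGBB L=RROO
After move 3 (R): R=RORO U=WBWG F=BYGY D=YBYG B=WGWB
After move 4 (U'): U=BGWW F=RRGY R=BYRO B=ROWB L=WGOO
After move 5 (F'): F=RYRG U=BGBR R=BYYO D=GOYG L=WWOW
After move 6 (U'): U=GRBB F=WWRG R=RYYO B=BYWB L=ROOW
After move 7 (F'): F=WGWR U=GRRY R=OYGO D=OWYG L=RBOB
Query 1: L[3] = B
Query 2: U[0] = G
Query 3: L[0] = R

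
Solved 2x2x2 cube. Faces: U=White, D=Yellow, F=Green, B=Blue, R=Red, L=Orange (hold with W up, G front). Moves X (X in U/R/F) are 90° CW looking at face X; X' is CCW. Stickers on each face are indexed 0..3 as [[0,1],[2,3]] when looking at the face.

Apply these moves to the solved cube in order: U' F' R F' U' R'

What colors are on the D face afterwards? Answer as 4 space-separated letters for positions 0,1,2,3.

Answer: W G Y O

Derivation:
After move 1 (U'): U=WWWW F=OOGG R=GGRR B=RRBB L=BBOO
After move 2 (F'): F=OGOG U=WWGR R=YGYR D=BOYY L=BWOW
After move 3 (R): R=YYRG U=WGGG F=OOOY D=BBYR B=RRWB
After move 4 (F'): F=OYOO U=WGYR R=BYBG D=WWYR L=BGOG
After move 5 (U'): U=GRWY F=BGOO R=OYBG B=BYWB L=RROG
After move 6 (R'): R=YGOB U=GWWB F=BROY D=WGYO B=RYWB
Query: D face = WGYO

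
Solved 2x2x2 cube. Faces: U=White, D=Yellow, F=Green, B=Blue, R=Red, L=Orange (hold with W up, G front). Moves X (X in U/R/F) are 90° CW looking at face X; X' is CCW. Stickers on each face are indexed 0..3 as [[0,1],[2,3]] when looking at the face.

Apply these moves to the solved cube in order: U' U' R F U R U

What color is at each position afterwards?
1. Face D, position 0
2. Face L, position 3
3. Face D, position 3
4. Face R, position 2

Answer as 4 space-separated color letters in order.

After move 1 (U'): U=WWWW F=OOGG R=GGRR B=RRBB L=BBOO
After move 2 (U'): U=WWWW F=BBGG R=OORR B=GGBB L=RROO
After move 3 (R): R=RORO U=WBWG F=BYGY D=YBYG B=WGWB
After move 4 (F): F=GBYY U=WBOR R=WOGO D=RRYG L=RYOB
After move 5 (U): U=OWRB F=WOYY R=WGGO B=RYWB L=GBOB
After move 6 (R): R=GWOG U=OORY F=WRYG D=RWYR B=BYWB
After move 7 (U): U=ROYO F=GWYG R=BYOG B=GBWB L=WROB
Query 1: D[0] = R
Query 2: L[3] = B
Query 3: D[3] = R
Query 4: R[2] = O

Answer: R B R O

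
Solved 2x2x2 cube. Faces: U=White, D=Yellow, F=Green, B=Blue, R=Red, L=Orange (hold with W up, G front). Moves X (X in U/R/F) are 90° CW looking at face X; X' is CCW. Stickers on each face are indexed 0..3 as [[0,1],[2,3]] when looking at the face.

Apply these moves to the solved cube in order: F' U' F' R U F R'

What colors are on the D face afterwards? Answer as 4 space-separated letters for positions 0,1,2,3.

After move 1 (F'): F=GGGG U=WWRR R=YRYR D=OOYY L=OWOW
After move 2 (U'): U=WRWR F=OWGG R=GGYR B=YRBB L=BBOW
After move 3 (F'): F=WGOG U=WRGY R=OGOR D=BWYY L=BROW
After move 4 (R): R=OORG U=WGGG F=WWOY D=BBYY B=YRRB
After move 5 (U): U=GWGG F=OOOY R=YRRG B=BRRB L=WWOW
After move 6 (F): F=OOYO U=GWWW R=GRGG D=RYYY L=WBOB
After move 7 (R'): R=RGGG U=GRWB F=OWYW D=ROYO B=YRYB
Query: D face = ROYO

Answer: R O Y O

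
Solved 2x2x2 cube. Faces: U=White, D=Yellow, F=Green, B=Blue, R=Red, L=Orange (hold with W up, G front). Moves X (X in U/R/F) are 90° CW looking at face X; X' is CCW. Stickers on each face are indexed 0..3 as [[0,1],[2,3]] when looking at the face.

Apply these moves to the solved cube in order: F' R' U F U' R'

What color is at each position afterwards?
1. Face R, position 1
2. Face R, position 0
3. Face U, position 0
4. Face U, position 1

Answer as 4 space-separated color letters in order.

After move 1 (F'): F=GGGG U=WWRR R=YRYR D=OOYY L=OWOW
After move 2 (R'): R=RRYY U=WBRB F=GWGR D=OGYG B=YBOB
After move 3 (U): U=RWBB F=RRGR R=YBYY B=OWOB L=GWOW
After move 4 (F): F=GRRR U=RWWW R=BBBY D=YYYG L=GOOG
After move 5 (U'): U=WWRW F=GORR R=GRBY B=BBOB L=OWOG
After move 6 (R'): R=RYGB U=WORB F=GWRW D=YOYR B=GBYB
Query 1: R[1] = Y
Query 2: R[0] = R
Query 3: U[0] = W
Query 4: U[1] = O

Answer: Y R W O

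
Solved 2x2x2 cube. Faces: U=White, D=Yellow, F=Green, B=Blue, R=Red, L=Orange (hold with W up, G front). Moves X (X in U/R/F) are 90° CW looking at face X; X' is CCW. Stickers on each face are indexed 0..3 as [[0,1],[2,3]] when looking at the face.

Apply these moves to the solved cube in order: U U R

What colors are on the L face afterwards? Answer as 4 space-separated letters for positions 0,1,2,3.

After move 1 (U): U=WWWW F=RRGG R=BBRR B=OOBB L=GGOO
After move 2 (U): U=WWWW F=BBGG R=OORR B=GGBB L=RROO
After move 3 (R): R=RORO U=WBWG F=BYGY D=YBYG B=WGWB
Query: L face = RROO

Answer: R R O O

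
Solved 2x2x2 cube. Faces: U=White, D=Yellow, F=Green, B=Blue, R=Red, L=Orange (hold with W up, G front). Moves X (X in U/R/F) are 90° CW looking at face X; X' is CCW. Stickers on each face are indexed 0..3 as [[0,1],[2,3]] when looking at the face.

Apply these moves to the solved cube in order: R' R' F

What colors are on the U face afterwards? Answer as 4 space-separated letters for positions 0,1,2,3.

Answer: W Y O O

Derivation:
After move 1 (R'): R=RRRR U=WBWB F=GWGW D=YGYG B=YBYB
After move 2 (R'): R=RRRR U=WYWY F=GBGB D=YWYW B=GBGB
After move 3 (F): F=GGBB U=WYOO R=WRYR D=RRYW L=OYOW
Query: U face = WYOO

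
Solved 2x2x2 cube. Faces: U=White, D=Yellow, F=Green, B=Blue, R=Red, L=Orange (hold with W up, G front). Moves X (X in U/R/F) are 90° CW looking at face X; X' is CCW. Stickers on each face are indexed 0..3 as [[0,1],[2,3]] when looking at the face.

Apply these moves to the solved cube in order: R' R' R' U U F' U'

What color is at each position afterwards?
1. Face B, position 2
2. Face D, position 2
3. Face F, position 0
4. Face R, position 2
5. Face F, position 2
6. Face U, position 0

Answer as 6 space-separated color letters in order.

After move 1 (R'): R=RRRR U=WBWB F=GWGW D=YGYG B=YBYB
After move 2 (R'): R=RRRR U=WYWY F=GBGB D=YWYW B=GBGB
After move 3 (R'): R=RRRR U=WGWG F=GYGY D=YBYB B=WBWB
After move 4 (U): U=WWGG F=RRGY R=WBRR B=OOWB L=GYOO
After move 5 (U): U=GWGW F=WBGY R=OORR B=GYWB L=RROO
After move 6 (F'): F=BYWG U=GWOR R=BOYR D=ROYB L=RWOG
After move 7 (U'): U=WRGO F=RWWG R=BYYR B=BOWB L=GYOG
Query 1: B[2] = W
Query 2: D[2] = Y
Query 3: F[0] = R
Query 4: R[2] = Y
Query 5: F[2] = W
Query 6: U[0] = W

Answer: W Y R Y W W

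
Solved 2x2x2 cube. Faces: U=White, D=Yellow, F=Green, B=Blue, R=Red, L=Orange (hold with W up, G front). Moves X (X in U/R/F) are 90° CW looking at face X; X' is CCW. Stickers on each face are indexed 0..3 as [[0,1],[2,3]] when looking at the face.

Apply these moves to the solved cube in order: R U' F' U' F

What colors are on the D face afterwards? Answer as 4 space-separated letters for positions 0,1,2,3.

Answer: Y O Y B

Derivation:
After move 1 (R): R=RRRR U=WGWG F=GYGY D=YBYB B=WBWB
After move 2 (U'): U=GGWW F=OOGY R=GYRR B=RRWB L=WBOO
After move 3 (F'): F=OYOG U=GGGR R=BYYR D=BOYB L=WWOW
After move 4 (U'): U=GRGG F=WWOG R=OYYR B=BYWB L=RROW
After move 5 (F): F=OWGW U=GRWR R=GYGR D=YOYB L=RBOO
Query: D face = YOYB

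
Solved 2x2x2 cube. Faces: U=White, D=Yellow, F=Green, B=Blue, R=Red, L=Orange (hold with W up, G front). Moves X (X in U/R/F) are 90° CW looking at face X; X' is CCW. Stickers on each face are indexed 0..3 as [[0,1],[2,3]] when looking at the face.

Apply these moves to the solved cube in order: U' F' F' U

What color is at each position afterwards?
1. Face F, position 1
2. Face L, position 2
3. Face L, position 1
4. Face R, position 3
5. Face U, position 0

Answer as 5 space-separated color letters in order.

After move 1 (U'): U=WWWW F=OOGG R=GGRR B=RRBB L=BBOO
After move 2 (F'): F=OGOG U=WWGR R=YGYR D=BOYY L=BWOW
After move 3 (F'): F=GGOO U=WWYY R=OGBR D=WWYY L=BROG
After move 4 (U): U=YWYW F=OGOO R=RRBR B=BRBB L=GGOG
Query 1: F[1] = G
Query 2: L[2] = O
Query 3: L[1] = G
Query 4: R[3] = R
Query 5: U[0] = Y

Answer: G O G R Y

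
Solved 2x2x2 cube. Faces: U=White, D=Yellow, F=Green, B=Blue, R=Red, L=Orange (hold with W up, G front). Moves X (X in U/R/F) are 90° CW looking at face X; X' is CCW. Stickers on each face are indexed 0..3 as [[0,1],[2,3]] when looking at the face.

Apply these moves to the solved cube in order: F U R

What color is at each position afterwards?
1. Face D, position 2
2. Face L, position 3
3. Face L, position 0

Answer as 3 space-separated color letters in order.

Answer: Y Y G

Derivation:
After move 1 (F): F=GGGG U=WWOO R=WRWR D=RRYY L=OYOY
After move 2 (U): U=OWOW F=WRGG R=BBWR B=OYBB L=GGOY
After move 3 (R): R=WBRB U=OROG F=WRGY D=RBYO B=WYWB
Query 1: D[2] = Y
Query 2: L[3] = Y
Query 3: L[0] = G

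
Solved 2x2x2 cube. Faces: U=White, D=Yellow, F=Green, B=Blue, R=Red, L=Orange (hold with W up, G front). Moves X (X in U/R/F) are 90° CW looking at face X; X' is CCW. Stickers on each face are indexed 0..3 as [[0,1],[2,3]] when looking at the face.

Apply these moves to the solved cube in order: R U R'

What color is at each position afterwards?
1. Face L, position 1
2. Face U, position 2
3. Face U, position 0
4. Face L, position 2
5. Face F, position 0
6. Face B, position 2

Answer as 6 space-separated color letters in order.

After move 1 (R): R=RRRR U=WGWG F=GYGY D=YBYB B=WBWB
After move 2 (U): U=WWGG F=RRGY R=WBRR B=OOWB L=GYOO
After move 3 (R'): R=BRWR U=WWGO F=RWGG D=YRYY B=BOBB
Query 1: L[1] = Y
Query 2: U[2] = G
Query 3: U[0] = W
Query 4: L[2] = O
Query 5: F[0] = R
Query 6: B[2] = B

Answer: Y G W O R B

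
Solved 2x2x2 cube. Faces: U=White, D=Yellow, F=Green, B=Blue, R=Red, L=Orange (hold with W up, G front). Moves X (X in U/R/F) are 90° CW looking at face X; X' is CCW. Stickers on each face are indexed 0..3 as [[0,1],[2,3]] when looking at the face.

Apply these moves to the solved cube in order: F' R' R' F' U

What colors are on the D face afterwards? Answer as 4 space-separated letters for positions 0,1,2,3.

Answer: W W Y R

Derivation:
After move 1 (F'): F=GGGG U=WWRR R=YRYR D=OOYY L=OWOW
After move 2 (R'): R=RRYY U=WBRB F=GWGR D=OGYG B=YBOB
After move 3 (R'): R=RYRY U=WORY F=GBGB D=OWYR B=GBGB
After move 4 (F'): F=BBGG U=WORR R=WYOY D=WWYR L=OYOR
After move 5 (U): U=RWRO F=WYGG R=GBOY B=OYGB L=BBOR
Query: D face = WWYR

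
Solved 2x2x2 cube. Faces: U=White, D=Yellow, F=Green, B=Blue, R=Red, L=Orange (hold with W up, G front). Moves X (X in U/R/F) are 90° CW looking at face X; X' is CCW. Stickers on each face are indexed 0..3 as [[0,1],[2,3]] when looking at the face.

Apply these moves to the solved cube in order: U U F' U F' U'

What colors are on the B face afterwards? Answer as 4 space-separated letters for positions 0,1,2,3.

After move 1 (U): U=WWWW F=RRGG R=BBRR B=OOBB L=GGOO
After move 2 (U): U=WWWW F=BBGG R=OORR B=GGBB L=RROO
After move 3 (F'): F=BGBG U=WWOR R=YOYR D=ROYY L=RWOW
After move 4 (U): U=OWRW F=YOBG R=GGYR B=RWBB L=BGOW
After move 5 (F'): F=OGYB U=OWGY R=OGRR D=GWYY L=BWOR
After move 6 (U'): U=WYOG F=BWYB R=OGRR B=OGBB L=RWOR
Query: B face = OGBB

Answer: O G B B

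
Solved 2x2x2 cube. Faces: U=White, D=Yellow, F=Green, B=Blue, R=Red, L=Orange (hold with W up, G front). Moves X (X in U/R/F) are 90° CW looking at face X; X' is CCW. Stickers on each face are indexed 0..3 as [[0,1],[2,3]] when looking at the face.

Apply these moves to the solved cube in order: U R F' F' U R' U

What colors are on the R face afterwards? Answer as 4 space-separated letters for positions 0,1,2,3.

Answer: O R W G

Derivation:
After move 1 (U): U=WWWW F=RRGG R=BBRR B=OOBB L=GGOO
After move 2 (R): R=RBRB U=WRWG F=RYGY D=YBYO B=WOWB
After move 3 (F'): F=YYRG U=WRRR R=BBYB D=GOYO L=GGOW
After move 4 (F'): F=YGYR U=WRBY R=OBGB D=GWYO L=GROR
After move 5 (U): U=BWYR F=OBYR R=WOGB B=GRWB L=YGOR
After move 6 (R'): R=OBWG U=BWYG F=OWYR D=GBYR B=ORWB
After move 7 (U): U=YBGW F=OBYR R=ORWG B=YGWB L=OWOR
Query: R face = ORWG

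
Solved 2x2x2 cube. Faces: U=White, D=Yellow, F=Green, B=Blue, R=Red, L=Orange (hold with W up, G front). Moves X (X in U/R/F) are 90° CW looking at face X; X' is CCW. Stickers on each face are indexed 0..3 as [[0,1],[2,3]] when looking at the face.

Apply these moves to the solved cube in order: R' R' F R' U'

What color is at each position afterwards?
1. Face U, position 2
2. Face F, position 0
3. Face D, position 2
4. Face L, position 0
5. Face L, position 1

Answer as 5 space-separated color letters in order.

After move 1 (R'): R=RRRR U=WBWB F=GWGW D=YGYG B=YBYB
After move 2 (R'): R=RRRR U=WYWY F=GBGB D=YWYW B=GBGB
After move 3 (F): F=GGBB U=WYOO R=WRYR D=RRYW L=OYOW
After move 4 (R'): R=RRWY U=WGOG F=GYBO D=RGYB B=WBRB
After move 5 (U'): U=GGWO F=OYBO R=GYWY B=RRRB L=WBOW
Query 1: U[2] = W
Query 2: F[0] = O
Query 3: D[2] = Y
Query 4: L[0] = W
Query 5: L[1] = B

Answer: W O Y W B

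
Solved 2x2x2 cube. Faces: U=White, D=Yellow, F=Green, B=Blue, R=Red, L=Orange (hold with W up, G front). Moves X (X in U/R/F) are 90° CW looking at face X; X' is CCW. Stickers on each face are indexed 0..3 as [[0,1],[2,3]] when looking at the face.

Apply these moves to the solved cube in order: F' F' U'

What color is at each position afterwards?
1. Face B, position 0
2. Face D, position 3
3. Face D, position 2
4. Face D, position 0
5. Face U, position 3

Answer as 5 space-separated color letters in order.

Answer: O Y Y W Y

Derivation:
After move 1 (F'): F=GGGG U=WWRR R=YRYR D=OOYY L=OWOW
After move 2 (F'): F=GGGG U=WWYY R=OROR D=WWYY L=OROR
After move 3 (U'): U=WYWY F=ORGG R=GGOR B=ORBB L=BBOR
Query 1: B[0] = O
Query 2: D[3] = Y
Query 3: D[2] = Y
Query 4: D[0] = W
Query 5: U[3] = Y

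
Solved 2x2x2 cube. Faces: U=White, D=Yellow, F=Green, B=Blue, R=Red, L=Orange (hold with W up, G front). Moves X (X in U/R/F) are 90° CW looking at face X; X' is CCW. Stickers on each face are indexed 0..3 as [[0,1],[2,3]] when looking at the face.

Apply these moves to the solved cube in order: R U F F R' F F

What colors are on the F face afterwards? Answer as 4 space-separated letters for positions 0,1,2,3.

Answer: Y R W Y

Derivation:
After move 1 (R): R=RRRR U=WGWG F=GYGY D=YBYB B=WBWB
After move 2 (U): U=WWGG F=RRGY R=WBRR B=OOWB L=GYOO
After move 3 (F): F=GRYR U=WWOY R=GBGR D=RWYB L=GYOB
After move 4 (F): F=YGRR U=WWBY R=OBYR D=GGYB L=GROW
After move 5 (R'): R=BROY U=WWBO F=YWRY D=GGYR B=BOGB
After move 6 (F): F=RYYW U=WWWR R=BROY D=OBYR L=GGOG
After move 7 (F): F=YRWY U=WWGG R=WRRY D=OBYR L=GOOB
Query: F face = YRWY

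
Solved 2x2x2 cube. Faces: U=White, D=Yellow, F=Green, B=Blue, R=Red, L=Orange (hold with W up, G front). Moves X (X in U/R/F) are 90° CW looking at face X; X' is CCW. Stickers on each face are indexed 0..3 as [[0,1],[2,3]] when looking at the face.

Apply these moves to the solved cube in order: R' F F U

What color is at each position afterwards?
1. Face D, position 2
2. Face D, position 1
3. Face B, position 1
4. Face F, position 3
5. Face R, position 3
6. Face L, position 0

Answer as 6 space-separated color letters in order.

After move 1 (R'): R=RRRR U=WBWB F=GWGW D=YGYG B=YBYB
After move 2 (F): F=GGWW U=WBOO R=WRBR D=RRYG L=OYOG
After move 3 (F): F=WGWG U=WBGY R=OROR D=BWYG L=OROR
After move 4 (U): U=GWYB F=ORWG R=YBOR B=ORYB L=WGOR
Query 1: D[2] = Y
Query 2: D[1] = W
Query 3: B[1] = R
Query 4: F[3] = G
Query 5: R[3] = R
Query 6: L[0] = W

Answer: Y W R G R W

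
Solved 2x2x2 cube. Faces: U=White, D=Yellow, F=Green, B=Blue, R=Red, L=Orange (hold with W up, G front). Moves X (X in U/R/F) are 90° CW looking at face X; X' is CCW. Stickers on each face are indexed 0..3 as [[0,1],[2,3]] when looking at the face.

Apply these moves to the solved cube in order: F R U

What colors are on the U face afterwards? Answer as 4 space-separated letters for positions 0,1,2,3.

Answer: O W G G

Derivation:
After move 1 (F): F=GGGG U=WWOO R=WRWR D=RRYY L=OYOY
After move 2 (R): R=WWRR U=WGOG F=GRGY D=RBYB B=OBWB
After move 3 (U): U=OWGG F=WWGY R=OBRR B=OYWB L=GROY
Query: U face = OWGG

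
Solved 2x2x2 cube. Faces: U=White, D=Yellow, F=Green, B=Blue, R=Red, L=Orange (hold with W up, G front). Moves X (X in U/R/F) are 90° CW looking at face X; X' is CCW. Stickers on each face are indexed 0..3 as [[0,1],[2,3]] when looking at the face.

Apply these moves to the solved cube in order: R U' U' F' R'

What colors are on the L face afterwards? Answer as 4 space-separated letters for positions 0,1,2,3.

Answer: R W O G

Derivation:
After move 1 (R): R=RRRR U=WGWG F=GYGY D=YBYB B=WBWB
After move 2 (U'): U=GGWW F=OOGY R=GYRR B=RRWB L=WBOO
After move 3 (U'): U=GWGW F=WBGY R=OORR B=GYWB L=RROO
After move 4 (F'): F=BYWG U=GWOR R=BOYR D=ROYB L=RWOG
After move 5 (R'): R=ORBY U=GWOG F=BWWR D=RYYG B=BYOB
Query: L face = RWOG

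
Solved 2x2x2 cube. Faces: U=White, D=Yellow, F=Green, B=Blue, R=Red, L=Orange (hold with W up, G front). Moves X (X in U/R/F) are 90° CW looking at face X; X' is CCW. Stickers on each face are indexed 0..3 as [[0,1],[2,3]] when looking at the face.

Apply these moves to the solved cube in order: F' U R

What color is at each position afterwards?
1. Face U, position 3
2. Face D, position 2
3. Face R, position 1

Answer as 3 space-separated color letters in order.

After move 1 (F'): F=GGGG U=WWRR R=YRYR D=OOYY L=OWOW
After move 2 (U): U=RWRW F=YRGG R=BBYR B=OWBB L=GGOW
After move 3 (R): R=YBRB U=RRRG F=YOGY D=OBYO B=WWWB
Query 1: U[3] = G
Query 2: D[2] = Y
Query 3: R[1] = B

Answer: G Y B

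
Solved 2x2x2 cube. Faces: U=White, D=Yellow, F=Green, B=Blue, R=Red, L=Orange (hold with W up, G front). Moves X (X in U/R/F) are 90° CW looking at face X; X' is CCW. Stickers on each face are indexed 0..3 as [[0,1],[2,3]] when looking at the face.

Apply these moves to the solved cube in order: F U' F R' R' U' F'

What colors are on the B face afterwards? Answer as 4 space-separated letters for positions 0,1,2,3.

After move 1 (F): F=GGGG U=WWOO R=WRWR D=RRYY L=OYOY
After move 2 (U'): U=WOWO F=OYGG R=GGWR B=WRBB L=BBOY
After move 3 (F): F=GOGY U=WOYB R=WGOR D=WGYY L=BROR
After move 4 (R'): R=GRWO U=WBYW F=GOGB D=WOYY B=YRGB
After move 5 (R'): R=ROGW U=WGYY F=GBGW D=WOYB B=YROB
After move 6 (U'): U=GYWY F=BRGW R=GBGW B=ROOB L=YROR
After move 7 (F'): F=RWBG U=GYGG R=OBWW D=RRYB L=YYOW
Query: B face = ROOB

Answer: R O O B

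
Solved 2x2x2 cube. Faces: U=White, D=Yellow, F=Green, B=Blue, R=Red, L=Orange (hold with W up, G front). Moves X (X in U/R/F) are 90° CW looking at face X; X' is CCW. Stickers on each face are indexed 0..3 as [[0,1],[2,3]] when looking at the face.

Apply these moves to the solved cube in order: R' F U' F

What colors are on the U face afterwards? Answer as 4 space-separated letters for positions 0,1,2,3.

After move 1 (R'): R=RRRR U=WBWB F=GWGW D=YGYG B=YBYB
After move 2 (F): F=GGWW U=WBOO R=WRBR D=RRYG L=OYOG
After move 3 (U'): U=BOWO F=OYWW R=GGBR B=WRYB L=YBOG
After move 4 (F): F=WOWY U=BOGB R=WGOR D=BGYG L=YROR
Query: U face = BOGB

Answer: B O G B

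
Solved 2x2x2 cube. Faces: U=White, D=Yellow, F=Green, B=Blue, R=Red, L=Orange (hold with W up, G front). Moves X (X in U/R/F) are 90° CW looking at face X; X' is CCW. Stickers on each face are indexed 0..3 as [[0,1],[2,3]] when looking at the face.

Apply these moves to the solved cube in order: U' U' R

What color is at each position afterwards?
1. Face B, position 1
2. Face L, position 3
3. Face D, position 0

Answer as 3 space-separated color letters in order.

After move 1 (U'): U=WWWW F=OOGG R=GGRR B=RRBB L=BBOO
After move 2 (U'): U=WWWW F=BBGG R=OORR B=GGBB L=RROO
After move 3 (R): R=RORO U=WBWG F=BYGY D=YBYG B=WGWB
Query 1: B[1] = G
Query 2: L[3] = O
Query 3: D[0] = Y

Answer: G O Y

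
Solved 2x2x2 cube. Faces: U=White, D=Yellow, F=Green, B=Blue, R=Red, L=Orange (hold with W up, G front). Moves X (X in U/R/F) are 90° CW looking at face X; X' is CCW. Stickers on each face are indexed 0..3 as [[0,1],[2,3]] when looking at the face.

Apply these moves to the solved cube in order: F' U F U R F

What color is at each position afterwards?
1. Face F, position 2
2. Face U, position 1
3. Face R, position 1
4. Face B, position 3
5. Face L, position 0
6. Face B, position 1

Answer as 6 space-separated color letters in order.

Answer: Y B O B G O

Derivation:
After move 1 (F'): F=GGGG U=WWRR R=YRYR D=OOYY L=OWOW
After move 2 (U): U=RWRW F=YRGG R=BBYR B=OWBB L=GGOW
After move 3 (F): F=GYGR U=RWWG R=RBWR D=YBYY L=GOOO
After move 4 (U): U=WRGW F=RBGR R=OWWR B=GOBB L=GYOO
After move 5 (R): R=WORW U=WBGR F=RBGY D=YBYG B=WORB
After move 6 (F): F=GRYB U=WBOY R=GORW D=RWYG L=GYOB
Query 1: F[2] = Y
Query 2: U[1] = B
Query 3: R[1] = O
Query 4: B[3] = B
Query 5: L[0] = G
Query 6: B[1] = O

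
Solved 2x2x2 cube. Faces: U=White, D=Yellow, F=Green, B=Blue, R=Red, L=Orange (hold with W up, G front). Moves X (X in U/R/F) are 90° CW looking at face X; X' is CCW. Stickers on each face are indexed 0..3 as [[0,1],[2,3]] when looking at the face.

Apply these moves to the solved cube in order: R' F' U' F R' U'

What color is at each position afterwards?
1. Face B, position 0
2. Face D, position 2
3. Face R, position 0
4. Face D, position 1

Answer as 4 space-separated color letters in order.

Answer: W Y G O

Derivation:
After move 1 (R'): R=RRRR U=WBWB F=GWGW D=YGYG B=YBYB
After move 2 (F'): F=WWGG U=WBRR R=GRYR D=OOYG L=OBOW
After move 3 (U'): U=BRWR F=OBGG R=WWYR B=GRYB L=YBOW
After move 4 (F): F=GOGB U=BRWB R=WWRR D=YWYG L=YOOO
After move 5 (R'): R=WRWR U=BYWG F=GRGB D=YOYB B=GRWB
After move 6 (U'): U=YGBW F=YOGB R=GRWR B=WRWB L=GROO
Query 1: B[0] = W
Query 2: D[2] = Y
Query 3: R[0] = G
Query 4: D[1] = O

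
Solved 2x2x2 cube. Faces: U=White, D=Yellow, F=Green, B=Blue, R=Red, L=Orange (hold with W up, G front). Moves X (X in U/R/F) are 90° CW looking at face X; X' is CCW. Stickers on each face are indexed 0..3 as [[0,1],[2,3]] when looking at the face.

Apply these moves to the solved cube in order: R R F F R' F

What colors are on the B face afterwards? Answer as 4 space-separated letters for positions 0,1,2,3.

Answer: W B W B

Derivation:
After move 1 (R): R=RRRR U=WGWG F=GYGY D=YBYB B=WBWB
After move 2 (R): R=RRRR U=WYWY F=GBGB D=YWYW B=GBGB
After move 3 (F): F=GGBB U=WYOO R=WRYR D=RRYW L=OYOW
After move 4 (F): F=BGBG U=WYWY R=OROR D=YWYW L=OROR
After move 5 (R'): R=RROO U=WGWG F=BYBY D=YGYG B=WBWB
After move 6 (F): F=BBYY U=WGRR R=WRGO D=ORYG L=OYOG
Query: B face = WBWB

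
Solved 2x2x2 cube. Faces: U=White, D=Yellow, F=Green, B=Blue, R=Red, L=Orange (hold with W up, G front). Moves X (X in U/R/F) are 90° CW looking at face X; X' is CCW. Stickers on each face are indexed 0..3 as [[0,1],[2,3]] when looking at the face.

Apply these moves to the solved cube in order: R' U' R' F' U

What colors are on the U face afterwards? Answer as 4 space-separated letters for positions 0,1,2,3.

After move 1 (R'): R=RRRR U=WBWB F=GWGW D=YGYG B=YBYB
After move 2 (U'): U=BBWW F=OOGW R=GWRR B=RRYB L=YBOO
After move 3 (R'): R=WRGR U=BYWR F=OBGW D=YOYW B=GRGB
After move 4 (F'): F=BWOG U=BYWG R=ORYR D=BOYW L=YROW
After move 5 (U): U=WBGY F=OROG R=GRYR B=YRGB L=BWOW
Query: U face = WBGY

Answer: W B G Y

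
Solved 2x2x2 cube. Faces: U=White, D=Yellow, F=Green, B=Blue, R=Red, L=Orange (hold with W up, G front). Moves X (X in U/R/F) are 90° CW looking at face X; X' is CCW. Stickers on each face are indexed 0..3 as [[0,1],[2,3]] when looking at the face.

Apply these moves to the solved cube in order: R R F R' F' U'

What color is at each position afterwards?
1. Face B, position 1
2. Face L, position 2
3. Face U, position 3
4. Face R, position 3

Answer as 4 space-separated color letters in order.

Answer: R O R Y

Derivation:
After move 1 (R): R=RRRR U=WGWG F=GYGY D=YBYB B=WBWB
After move 2 (R): R=RRRR U=WYWY F=GBGB D=YWYW B=GBGB
After move 3 (F): F=GGBB U=WYOO R=WRYR D=RRYW L=OYOW
After move 4 (R'): R=RRWY U=WGOG F=GYBO D=RGYB B=WBRB
After move 5 (F'): F=YOGB U=WGRW R=GRRY D=YWYB L=OGOO
After move 6 (U'): U=GWWR F=OGGB R=YORY B=GRRB L=WBOO
Query 1: B[1] = R
Query 2: L[2] = O
Query 3: U[3] = R
Query 4: R[3] = Y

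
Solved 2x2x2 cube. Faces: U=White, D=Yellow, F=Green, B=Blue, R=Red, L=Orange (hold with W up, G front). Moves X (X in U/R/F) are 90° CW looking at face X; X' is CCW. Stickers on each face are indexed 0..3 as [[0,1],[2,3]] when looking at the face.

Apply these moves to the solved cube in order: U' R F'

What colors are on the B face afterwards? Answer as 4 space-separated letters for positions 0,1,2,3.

After move 1 (U'): U=WWWW F=OOGG R=GGRR B=RRBB L=BBOO
After move 2 (R): R=RGRG U=WOWG F=OYGY D=YBYR B=WRWB
After move 3 (F'): F=YYOG U=WORR R=BGYG D=BOYR L=BGOW
Query: B face = WRWB

Answer: W R W B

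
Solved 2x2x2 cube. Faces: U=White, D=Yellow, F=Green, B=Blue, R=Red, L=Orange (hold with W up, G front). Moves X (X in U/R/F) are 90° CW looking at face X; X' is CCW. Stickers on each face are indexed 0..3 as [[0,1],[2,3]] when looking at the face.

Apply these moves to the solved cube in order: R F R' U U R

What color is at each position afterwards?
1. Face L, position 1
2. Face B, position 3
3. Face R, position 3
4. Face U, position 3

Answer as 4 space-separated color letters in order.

Answer: R B Y O

Derivation:
After move 1 (R): R=RRRR U=WGWG F=GYGY D=YBYB B=WBWB
After move 2 (F): F=GGYY U=WGOO R=WRGR D=RRYB L=OYOB
After move 3 (R'): R=RRWG U=WWOW F=GGYO D=RGYY B=BBRB
After move 4 (U): U=OWWW F=RRYO R=BBWG B=OYRB L=GGOB
After move 5 (U): U=WOWW F=BBYO R=OYWG B=GGRB L=RROB
After move 6 (R): R=WOGY U=WBWO F=BGYY D=RRYG B=WGOB
Query 1: L[1] = R
Query 2: B[3] = B
Query 3: R[3] = Y
Query 4: U[3] = O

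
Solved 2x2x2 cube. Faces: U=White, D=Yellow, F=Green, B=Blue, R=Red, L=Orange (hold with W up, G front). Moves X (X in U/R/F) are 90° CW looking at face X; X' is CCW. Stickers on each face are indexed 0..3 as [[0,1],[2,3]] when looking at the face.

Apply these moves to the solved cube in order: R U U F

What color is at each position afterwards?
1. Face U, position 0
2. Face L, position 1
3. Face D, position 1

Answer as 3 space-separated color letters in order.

After move 1 (R): R=RRRR U=WGWG F=GYGY D=YBYB B=WBWB
After move 2 (U): U=WWGG F=RRGY R=WBRR B=OOWB L=GYOO
After move 3 (U): U=GWGW F=WBGY R=OORR B=GYWB L=RROO
After move 4 (F): F=GWYB U=GWOR R=GOWR D=ROYB L=RYOB
Query 1: U[0] = G
Query 2: L[1] = Y
Query 3: D[1] = O

Answer: G Y O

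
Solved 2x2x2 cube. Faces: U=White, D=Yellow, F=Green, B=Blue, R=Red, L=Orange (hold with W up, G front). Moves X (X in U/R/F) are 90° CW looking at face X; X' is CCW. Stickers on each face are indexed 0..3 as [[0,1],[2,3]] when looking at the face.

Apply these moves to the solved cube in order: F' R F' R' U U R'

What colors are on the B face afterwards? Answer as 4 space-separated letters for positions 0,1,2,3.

Answer: G G Y B

Derivation:
After move 1 (F'): F=GGGG U=WWRR R=YRYR D=OOYY L=OWOW
After move 2 (R): R=YYRR U=WGRG F=GOGY D=OBYB B=RBWB
After move 3 (F'): F=OYGG U=WGYR R=BYOR D=WWYB L=OGOR
After move 4 (R'): R=YRBO U=WWYR F=OGGR D=WYYG B=BBWB
After move 5 (U): U=YWRW F=YRGR R=BBBO B=OGWB L=OGOR
After move 6 (U): U=RYWW F=BBGR R=OGBO B=OGWB L=YROR
After move 7 (R'): R=GOOB U=RWWO F=BYGW D=WBYR B=GGYB
Query: B face = GGYB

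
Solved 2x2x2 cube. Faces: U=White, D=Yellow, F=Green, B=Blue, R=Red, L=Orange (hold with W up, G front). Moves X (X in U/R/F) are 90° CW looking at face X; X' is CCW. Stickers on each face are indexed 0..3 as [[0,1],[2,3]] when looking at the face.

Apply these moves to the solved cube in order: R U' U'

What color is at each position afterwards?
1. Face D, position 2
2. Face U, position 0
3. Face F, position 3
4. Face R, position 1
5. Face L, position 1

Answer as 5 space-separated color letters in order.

After move 1 (R): R=RRRR U=WGWG F=GYGY D=YBYB B=WBWB
After move 2 (U'): U=GGWW F=OOGY R=GYRR B=RRWB L=WBOO
After move 3 (U'): U=GWGW F=WBGY R=OORR B=GYWB L=RROO
Query 1: D[2] = Y
Query 2: U[0] = G
Query 3: F[3] = Y
Query 4: R[1] = O
Query 5: L[1] = R

Answer: Y G Y O R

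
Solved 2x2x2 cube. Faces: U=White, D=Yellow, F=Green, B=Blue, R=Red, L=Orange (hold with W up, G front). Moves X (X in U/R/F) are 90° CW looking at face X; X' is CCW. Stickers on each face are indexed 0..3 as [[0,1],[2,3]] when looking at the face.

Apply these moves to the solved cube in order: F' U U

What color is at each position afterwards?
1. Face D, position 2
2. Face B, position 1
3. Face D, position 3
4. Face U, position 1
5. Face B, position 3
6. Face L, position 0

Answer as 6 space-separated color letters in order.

Answer: Y G Y R B Y

Derivation:
After move 1 (F'): F=GGGG U=WWRR R=YRYR D=OOYY L=OWOW
After move 2 (U): U=RWRW F=YRGG R=BBYR B=OWBB L=GGOW
After move 3 (U): U=RRWW F=BBGG R=OWYR B=GGBB L=YROW
Query 1: D[2] = Y
Query 2: B[1] = G
Query 3: D[3] = Y
Query 4: U[1] = R
Query 5: B[3] = B
Query 6: L[0] = Y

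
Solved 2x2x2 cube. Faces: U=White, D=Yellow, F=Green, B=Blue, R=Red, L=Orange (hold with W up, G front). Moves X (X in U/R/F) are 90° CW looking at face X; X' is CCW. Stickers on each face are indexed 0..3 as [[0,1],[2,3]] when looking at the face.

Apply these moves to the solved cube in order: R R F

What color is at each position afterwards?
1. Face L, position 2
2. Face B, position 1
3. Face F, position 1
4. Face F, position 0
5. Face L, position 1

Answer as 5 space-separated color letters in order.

Answer: O B G G Y

Derivation:
After move 1 (R): R=RRRR U=WGWG F=GYGY D=YBYB B=WBWB
After move 2 (R): R=RRRR U=WYWY F=GBGB D=YWYW B=GBGB
After move 3 (F): F=GGBB U=WYOO R=WRYR D=RRYW L=OYOW
Query 1: L[2] = O
Query 2: B[1] = B
Query 3: F[1] = G
Query 4: F[0] = G
Query 5: L[1] = Y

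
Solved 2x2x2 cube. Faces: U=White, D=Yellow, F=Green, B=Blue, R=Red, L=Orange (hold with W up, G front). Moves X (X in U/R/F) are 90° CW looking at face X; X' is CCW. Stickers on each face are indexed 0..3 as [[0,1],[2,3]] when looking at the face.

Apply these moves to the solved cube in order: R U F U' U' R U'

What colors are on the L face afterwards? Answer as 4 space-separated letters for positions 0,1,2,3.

Answer: W R O B

Derivation:
After move 1 (R): R=RRRR U=WGWG F=GYGY D=YBYB B=WBWB
After move 2 (U): U=WWGG F=RRGY R=WBRR B=OOWB L=GYOO
After move 3 (F): F=GRYR U=WWOY R=GBGR D=RWYB L=GYOB
After move 4 (U'): U=WYWO F=GYYR R=GRGR B=GBWB L=OOOB
After move 5 (U'): U=YOWW F=OOYR R=GYGR B=GRWB L=GBOB
After move 6 (R): R=GGRY U=YOWR F=OWYB D=RWYG B=WROB
After move 7 (U'): U=ORYW F=GBYB R=OWRY B=GGOB L=WROB
Query: L face = WROB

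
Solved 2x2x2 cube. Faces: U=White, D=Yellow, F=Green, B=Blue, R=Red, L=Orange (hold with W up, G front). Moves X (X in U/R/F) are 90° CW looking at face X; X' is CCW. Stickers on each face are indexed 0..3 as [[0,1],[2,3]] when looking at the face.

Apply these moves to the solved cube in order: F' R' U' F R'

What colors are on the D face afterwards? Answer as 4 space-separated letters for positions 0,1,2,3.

Answer: Y O Y W

Derivation:
After move 1 (F'): F=GGGG U=WWRR R=YRYR D=OOYY L=OWOW
After move 2 (R'): R=RRYY U=WBRB F=GWGR D=OGYG B=YBOB
After move 3 (U'): U=BBWR F=OWGR R=GWYY B=RROB L=YBOW
After move 4 (F): F=GORW U=BBWB R=WWRY D=YGYG L=YOOG
After move 5 (R'): R=WYWR U=BOWR F=GBRB D=YOYW B=GRGB
Query: D face = YOYW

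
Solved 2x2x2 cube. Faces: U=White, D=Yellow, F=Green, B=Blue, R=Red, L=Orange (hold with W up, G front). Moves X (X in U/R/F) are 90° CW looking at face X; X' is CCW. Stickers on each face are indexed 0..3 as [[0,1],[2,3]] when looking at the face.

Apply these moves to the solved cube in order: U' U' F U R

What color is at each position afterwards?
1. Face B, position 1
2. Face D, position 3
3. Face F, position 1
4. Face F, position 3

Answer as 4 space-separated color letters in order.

After move 1 (U'): U=WWWW F=OOGG R=GGRR B=RRBB L=BBOO
After move 2 (U'): U=WWWW F=BBGG R=OORR B=GGBB L=RROO
After move 3 (F): F=GBGB U=WWOR R=WOWR D=ROYY L=RYOY
After move 4 (U): U=OWRW F=WOGB R=GGWR B=RYBB L=GBOY
After move 5 (R): R=WGRG U=OORB F=WOGY D=RBYR B=WYWB
Query 1: B[1] = Y
Query 2: D[3] = R
Query 3: F[1] = O
Query 4: F[3] = Y

Answer: Y R O Y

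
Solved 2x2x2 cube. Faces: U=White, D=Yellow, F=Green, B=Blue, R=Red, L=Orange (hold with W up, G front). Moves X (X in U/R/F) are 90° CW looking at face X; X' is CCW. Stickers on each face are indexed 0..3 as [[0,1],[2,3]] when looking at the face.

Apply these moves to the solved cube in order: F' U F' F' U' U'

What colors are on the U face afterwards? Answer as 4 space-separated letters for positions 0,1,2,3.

Answer: O O W R

Derivation:
After move 1 (F'): F=GGGG U=WWRR R=YRYR D=OOYY L=OWOW
After move 2 (U): U=RWRW F=YRGG R=BBYR B=OWBB L=GGOW
After move 3 (F'): F=RGYG U=RWBY R=OBOR D=GWYY L=GWOR
After move 4 (F'): F=GGRY U=RWOO R=WBGR D=WRYY L=GYOB
After move 5 (U'): U=WORO F=GYRY R=GGGR B=WBBB L=OWOB
After move 6 (U'): U=OOWR F=OWRY R=GYGR B=GGBB L=WBOB
Query: U face = OOWR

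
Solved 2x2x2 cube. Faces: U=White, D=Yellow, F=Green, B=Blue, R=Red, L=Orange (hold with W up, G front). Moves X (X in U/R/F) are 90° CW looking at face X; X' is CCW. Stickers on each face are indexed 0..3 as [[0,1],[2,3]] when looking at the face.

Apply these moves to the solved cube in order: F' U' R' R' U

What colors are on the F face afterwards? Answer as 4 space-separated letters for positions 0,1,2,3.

Answer: R Y G Y

Derivation:
After move 1 (F'): F=GGGG U=WWRR R=YRYR D=OOYY L=OWOW
After move 2 (U'): U=WRWR F=OWGG R=GGYR B=YRBB L=BBOW
After move 3 (R'): R=GRGY U=WBWY F=ORGR D=OWYG B=YROB
After move 4 (R'): R=RYGG U=WOWY F=OBGY D=ORYR B=GRWB
After move 5 (U): U=WWYO F=RYGY R=GRGG B=BBWB L=OBOW
Query: F face = RYGY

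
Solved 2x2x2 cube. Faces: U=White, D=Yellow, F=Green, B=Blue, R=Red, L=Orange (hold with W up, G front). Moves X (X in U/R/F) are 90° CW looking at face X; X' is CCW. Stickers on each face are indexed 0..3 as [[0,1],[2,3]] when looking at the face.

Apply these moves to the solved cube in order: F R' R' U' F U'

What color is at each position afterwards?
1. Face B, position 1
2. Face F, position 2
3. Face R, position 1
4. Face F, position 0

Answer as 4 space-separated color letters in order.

Answer: B B O G

Derivation:
After move 1 (F): F=GGGG U=WWOO R=WRWR D=RRYY L=OYOY
After move 2 (R'): R=RRWW U=WBOB F=GWGO D=RGYG B=YBRB
After move 3 (R'): R=RWRW U=WROY F=GBGB D=RWYO B=GBGB
After move 4 (U'): U=RYWO F=OYGB R=GBRW B=RWGB L=GBOY
After move 5 (F): F=GOBY U=RYYB R=WBOW D=RGYO L=GROW
After move 6 (U'): U=YBRY F=GRBY R=GOOW B=WBGB L=RWOW
Query 1: B[1] = B
Query 2: F[2] = B
Query 3: R[1] = O
Query 4: F[0] = G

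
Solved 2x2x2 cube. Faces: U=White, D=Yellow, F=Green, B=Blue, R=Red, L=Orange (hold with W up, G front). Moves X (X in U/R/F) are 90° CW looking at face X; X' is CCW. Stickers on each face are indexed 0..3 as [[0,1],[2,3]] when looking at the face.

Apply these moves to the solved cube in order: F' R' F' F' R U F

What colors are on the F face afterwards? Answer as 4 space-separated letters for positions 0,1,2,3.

After move 1 (F'): F=GGGG U=WWRR R=YRYR D=OOYY L=OWOW
After move 2 (R'): R=RRYY U=WBRB F=GWGR D=OGYG B=YBOB
After move 3 (F'): F=WRGG U=WBRY R=GROY D=WWYG L=OBOR
After move 4 (F'): F=RGWG U=WBGO R=WRWY D=BRYG L=OYOR
After move 5 (R): R=WWYR U=WGGG F=RRWG D=BOYY B=OBBB
After move 6 (U): U=GWGG F=WWWG R=OBYR B=OYBB L=RROR
After move 7 (F): F=WWGW U=GWRR R=GBGR D=YOYY L=RBOO
Query: F face = WWGW

Answer: W W G W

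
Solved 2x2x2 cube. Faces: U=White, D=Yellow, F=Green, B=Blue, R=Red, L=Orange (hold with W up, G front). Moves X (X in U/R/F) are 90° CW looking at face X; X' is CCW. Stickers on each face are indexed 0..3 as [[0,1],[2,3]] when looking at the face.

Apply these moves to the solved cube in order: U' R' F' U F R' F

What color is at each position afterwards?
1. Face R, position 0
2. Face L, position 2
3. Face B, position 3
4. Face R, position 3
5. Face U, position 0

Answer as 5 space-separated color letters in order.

After move 1 (U'): U=WWWW F=OOGG R=GGRR B=RRBB L=BBOO
After move 2 (R'): R=GRGR U=WBWR F=OWGW D=YOYG B=YRYB
After move 3 (F'): F=WWOG U=WBGG R=ORYR D=BOYG L=BROW
After move 4 (U): U=GWGB F=OROG R=YRYR B=BRYB L=WWOW
After move 5 (F): F=OOGR U=GWWW R=GRBR D=YYYG L=WBOO
After move 6 (R'): R=RRGB U=GYWB F=OWGW D=YOYR B=GRYB
After move 7 (F): F=GOWW U=GYOB R=WRBB D=GRYR L=WYOO
Query 1: R[0] = W
Query 2: L[2] = O
Query 3: B[3] = B
Query 4: R[3] = B
Query 5: U[0] = G

Answer: W O B B G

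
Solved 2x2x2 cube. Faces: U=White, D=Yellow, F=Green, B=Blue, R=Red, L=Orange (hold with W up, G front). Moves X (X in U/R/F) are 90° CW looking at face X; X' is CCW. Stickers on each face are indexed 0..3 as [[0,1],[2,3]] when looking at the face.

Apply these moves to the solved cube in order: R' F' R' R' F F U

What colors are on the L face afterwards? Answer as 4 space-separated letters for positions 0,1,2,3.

Answer: Y G O R

Derivation:
After move 1 (R'): R=RRRR U=WBWB F=GWGW D=YGYG B=YBYB
After move 2 (F'): F=WWGG U=WBRR R=GRYR D=OOYG L=OBOW
After move 3 (R'): R=RRGY U=WYRY F=WBGR D=OWYG B=GBOB
After move 4 (R'): R=RYRG U=WORG F=WYGY D=OBYR B=GBWB
After move 5 (F): F=GWYY U=WOWB R=RYGG D=RRYR L=OOOB
After move 6 (F): F=YGYW U=WOBO R=WYBG D=GRYR L=OROR
After move 7 (U): U=BWOO F=WYYW R=GBBG B=ORWB L=YGOR
Query: L face = YGOR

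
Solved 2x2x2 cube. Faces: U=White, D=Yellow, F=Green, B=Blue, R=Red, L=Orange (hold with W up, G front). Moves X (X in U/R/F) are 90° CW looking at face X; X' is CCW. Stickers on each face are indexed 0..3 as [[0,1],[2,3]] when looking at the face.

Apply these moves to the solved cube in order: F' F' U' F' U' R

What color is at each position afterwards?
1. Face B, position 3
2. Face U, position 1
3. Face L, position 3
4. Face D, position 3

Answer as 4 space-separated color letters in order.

Answer: B Y W W

Derivation:
After move 1 (F'): F=GGGG U=WWRR R=YRYR D=OOYY L=OWOW
After move 2 (F'): F=GGGG U=WWYY R=OROR D=WWYY L=OROR
After move 3 (U'): U=WYWY F=ORGG R=GGOR B=ORBB L=BBOR
After move 4 (F'): F=RGOG U=WYGO R=WGWR D=BRYY L=BYOW
After move 5 (U'): U=YOWG F=BYOG R=RGWR B=WGBB L=OROW
After move 6 (R): R=WRRG U=YYWG F=BROY D=BBYW B=GGOB
Query 1: B[3] = B
Query 2: U[1] = Y
Query 3: L[3] = W
Query 4: D[3] = W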